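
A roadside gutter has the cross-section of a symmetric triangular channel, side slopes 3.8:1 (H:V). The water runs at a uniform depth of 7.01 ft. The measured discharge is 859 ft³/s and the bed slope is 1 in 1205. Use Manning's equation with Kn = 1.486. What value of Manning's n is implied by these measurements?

For a triangular section with side slope z = 3.8: A = zy² = 3.8×7.01² = 186.7 ft²; P = 2y√(1+z²) = 2×7.01×3.929 = 55.09 ft.
Hydraulic radius R = A/P = 186.7/55.09 = 3.39 ft.
Rearranging Manning's equation: n = (1.486/Q) A R^(2/3) S^(1/2) = (1.486/859) × 186.7 × 3.39^(2/3) × √0.0008299 = 0.021.

n = 0.021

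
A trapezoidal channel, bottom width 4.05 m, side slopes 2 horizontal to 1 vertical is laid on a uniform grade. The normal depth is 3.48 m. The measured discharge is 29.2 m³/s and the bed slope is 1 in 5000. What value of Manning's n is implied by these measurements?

n = 0.029

With bottom width b = 4.05 m and side slope z = 2: A = (b + zy)y = (4.05 + 2×3.48)×3.48 = 38.31 m²; P = b + 2y√(1+z²) = 4.05 + 2×3.48×2.236 = 19.61 m.
Hydraulic radius R = A/P = 38.31/19.61 = 1.954 m.
Rearranging Manning's equation: n = (1/Q) A R^(2/3) S^(1/2) = (1/29.2) × 38.31 × 1.954^(2/3) × √0.0002 = 0.029.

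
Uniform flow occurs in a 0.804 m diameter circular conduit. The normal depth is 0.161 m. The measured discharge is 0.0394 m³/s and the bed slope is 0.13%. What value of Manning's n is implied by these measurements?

For a circular section of diameter D = 0.804 m at depth y = 0.161 m, the central angle is θ = 2 arccos(1 − 2y/D) = 1.856 rad. Then A = (D²/8)(θ − sin θ) = 0.07241 m² and P = Dθ/2 = 0.746 m.
Hydraulic radius R = A/P = 0.07241/0.746 = 0.09706 m.
Rearranging Manning's equation: n = (1/Q) A R^(2/3) S^(1/2) = (1/0.0394) × 0.07241 × 0.09706^(2/3) × √0.0013 = 0.014.

n = 0.014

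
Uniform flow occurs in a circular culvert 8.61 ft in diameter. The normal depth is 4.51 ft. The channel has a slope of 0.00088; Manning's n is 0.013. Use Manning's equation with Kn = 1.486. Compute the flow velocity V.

V = 5.76 ft/s

For a circular section of diameter D = 8.61 ft at depth y = 4.51 ft, the central angle is θ = 2 arccos(1 − 2y/D) = 3.237 rad. Then A = (D²/8)(θ − sin θ) = 30.88 ft² and P = Dθ/2 = 13.93 ft.
Hydraulic radius R = A/P = 30.88/13.93 = 2.216 ft.
From Manning's equation, V = (1.486/n) R^(2/3) S^(1/2) = (1.486/0.013) × 2.216^(2/3) × 0.00088^(1/2) = 5.76 ft/s.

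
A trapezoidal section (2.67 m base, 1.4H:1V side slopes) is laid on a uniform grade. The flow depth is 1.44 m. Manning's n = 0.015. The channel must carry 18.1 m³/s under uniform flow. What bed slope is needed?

With bottom width b = 2.67 m and side slope z = 1.4: A = (b + zy)y = (2.67 + 1.4×1.44)×1.44 = 6.748 m²; P = b + 2y√(1+z²) = 2.67 + 2×1.44×1.72 = 7.625 m.
Hydraulic radius R = A/P = 6.748/7.625 = 0.885 m.
From Manning's equation, S = [nQ / (1 A R^(2/3))]² = [0.015 × 18.1 / (1 × 6.748 × 0.885^(2/3))]² = 0.00191.

S = 0.00191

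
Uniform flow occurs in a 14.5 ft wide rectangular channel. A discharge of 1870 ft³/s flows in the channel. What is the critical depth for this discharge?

y_c = 8.02 ft

For a rectangular channel, critical depth y_c = (q²/g)^(1/3) where q = Q/b = 1870/14.5 = 129 ft²/s.
So y_c = (129²/32.2)^(1/3) = 8.02 ft.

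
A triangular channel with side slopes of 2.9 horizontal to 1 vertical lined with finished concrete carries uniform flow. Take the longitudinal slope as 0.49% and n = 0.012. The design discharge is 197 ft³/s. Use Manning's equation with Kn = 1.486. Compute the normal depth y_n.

y_n = 2.61 ft

Manning's equation rearranged: A R^(2/3) = nQ / (1.486·√S) = 0.012 × 197 / (1.486 × √0.0049) = 22.73.
At y = 3.08 ft: A R^(2/3) = 35.34 — high.
At y = 2.2 ft: A R^(2/3) = 14.41 — low.
At y = 2.61 ft: A R^(2/3) = 22.72 — ≈ 22.73.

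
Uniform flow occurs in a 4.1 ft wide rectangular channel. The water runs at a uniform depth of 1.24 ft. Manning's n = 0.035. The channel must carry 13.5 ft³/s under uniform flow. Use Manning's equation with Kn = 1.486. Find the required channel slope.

Flow area A = b·y = 4.1 × 1.24 = 5.084 ft². Wetted perimeter P = b + 2y = 4.1 + 2×1.24 = 6.58 ft.
Hydraulic radius R = A/P = 5.084/6.58 = 0.7726 ft.
From Manning's equation, S = [nQ / (1.486 A R^(2/3))]² = [0.035 × 13.5 / (1.486 × 5.084 × 0.7726^(2/3))]² = 0.00552.

S = 0.00552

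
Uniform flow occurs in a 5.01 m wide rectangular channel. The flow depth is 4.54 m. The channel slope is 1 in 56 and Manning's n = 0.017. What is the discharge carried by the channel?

Flow area A = b·y = 5.01 × 4.54 = 22.75 m². Wetted perimeter P = b + 2y = 5.01 + 2×4.54 = 14.09 m.
Hydraulic radius R = A/P = 22.75/14.09 = 1.614 m.
Manning's equation: Q = (1/n) A R^(2/3) S^(1/2) = (1/0.017) × 22.75 × 1.614^(2/3) × 0.01786^(1/2) = 246 m³/s.

Q = 246 m³/s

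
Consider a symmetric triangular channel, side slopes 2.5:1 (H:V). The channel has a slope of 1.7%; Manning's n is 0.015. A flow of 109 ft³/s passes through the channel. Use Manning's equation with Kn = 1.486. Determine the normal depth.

Manning's equation rearranged: A R^(2/3) = nQ / (1.486·√S) = 0.015 × 109 / (1.486 × √0.017) = 8.439.
Trying y = 2.43 ft: A R^(2/3) = 16 — high.
Trying y = 1.7 ft: A R^(2/3) = 6.17 — low.
Trying y = 1.91 ft: A R^(2/3) = 8.418 — ≈ 8.439.

y_n = 1.91 ft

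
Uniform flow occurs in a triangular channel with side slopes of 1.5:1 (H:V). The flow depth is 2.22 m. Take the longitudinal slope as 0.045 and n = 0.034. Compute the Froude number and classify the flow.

supercritical

For a triangular section with side slope z = 1.5: A = zy² = 1.5×2.22² = 7.393 m²; P = 2y√(1+z²) = 2×2.22×1.803 = 8.004 m.
Hydraulic radius R = A/P = 7.393/8.004 = 0.9236 m.
V = (1/n) R^(2/3) √S = (1/0.034) × 0.9236^(2/3) × √0.045 = 5.917 m/s. Hydraulic depth D_h = A/T = 7.393/6.66 = 1.11 m.
Froude number Fr = V/√(g·D_h) = 5.917/√(9.81×1.11) = 1.79, which is greater than 1, so the flow is supercritical.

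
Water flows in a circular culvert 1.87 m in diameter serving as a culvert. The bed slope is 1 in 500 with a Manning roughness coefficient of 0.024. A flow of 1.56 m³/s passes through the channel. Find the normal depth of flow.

y_n = 0.942 m

Manning's equation rearranged: A R^(2/3) = nQ / (1·√S) = 0.024 × 1.56 / (√0.002) = 0.8372.
Trying y = 0.834 m: A R^(2/3) = 0.6783 — too small.
Trying y = 1.19 m: A R^(2/3) = 1.214 — too large.
Trying y = 0.942 m: A R^(2/3) = 0.8377 — close enough.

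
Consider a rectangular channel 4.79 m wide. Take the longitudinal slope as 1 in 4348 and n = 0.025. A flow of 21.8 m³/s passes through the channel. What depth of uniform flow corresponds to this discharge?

y_n = 5.36 m

Manning's equation rearranged: A R^(2/3) = nQ / (1·√S) = 0.025 × 21.8 / (√0.00023) = 35.94.
Try y = 4.23 m: A R^(2/3) = 26.89 — low.
Try y = 6.03 m: A R^(2/3) = 41.37 — high.
Try y = 5.36 m: A R^(2/3) = 35.93 — matches.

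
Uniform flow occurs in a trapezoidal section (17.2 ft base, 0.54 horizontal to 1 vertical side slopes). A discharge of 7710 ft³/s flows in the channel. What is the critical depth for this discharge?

At critical depth, Q² T / (g A³) = 1, i.e. A³/T = Q²/g = 7710²/32.2 = 1846000.
At y = 12.9 ft: A³/T = 973100 — low.
At y = 17.3 ft: A³/T = 2698000 — high.
At y = 15.5 ft: A³/T = 1834000 — matches.

y_c = 15.5 ft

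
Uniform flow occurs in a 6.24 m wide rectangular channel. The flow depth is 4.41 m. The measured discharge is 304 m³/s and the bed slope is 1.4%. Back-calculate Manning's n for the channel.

Flow area A = b·y = 6.24 × 4.41 = 27.52 m². Wetted perimeter P = b + 2y = 6.24 + 2×4.41 = 15.06 m.
Hydraulic radius R = A/P = 27.52/15.06 = 1.827 m.
Rearranging Manning's equation: n = (1/Q) A R^(2/3) S^(1/2) = (1/304) × 27.52 × 1.827^(2/3) × √0.014 = 0.016.

n = 0.016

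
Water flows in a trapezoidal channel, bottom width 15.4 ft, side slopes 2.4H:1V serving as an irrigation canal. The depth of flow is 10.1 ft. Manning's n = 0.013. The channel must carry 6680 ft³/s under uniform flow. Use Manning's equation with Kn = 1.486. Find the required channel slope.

S = 0.002

With bottom width b = 15.4 ft and side slope z = 2.4: A = (b + zy)y = (15.4 + 2.4×10.1)×10.1 = 400.4 ft²; P = b + 2y√(1+z²) = 15.4 + 2×10.1×2.6 = 67.92 ft.
Hydraulic radius R = A/P = 400.4/67.92 = 5.895 ft.
From Manning's equation, S = [nQ / (1.486 A R^(2/3))]² = [0.013 × 6680 / (1.486 × 400.4 × 5.895^(2/3))]² = 0.002.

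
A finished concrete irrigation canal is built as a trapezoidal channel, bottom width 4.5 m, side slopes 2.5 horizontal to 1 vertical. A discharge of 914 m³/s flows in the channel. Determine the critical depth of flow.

y_c = 6.87 m

At critical depth, Q² T / (g A³) = 1, i.e. A³/T = Q²/g = 914²/9.81 = 85160.
At y = 5.54 m: A³/T = 32630 — short.
At y = 8.62 m: A³/T = 237900 — over.
At y = 6.87 m: A³/T = 84990 — ≈ 85160.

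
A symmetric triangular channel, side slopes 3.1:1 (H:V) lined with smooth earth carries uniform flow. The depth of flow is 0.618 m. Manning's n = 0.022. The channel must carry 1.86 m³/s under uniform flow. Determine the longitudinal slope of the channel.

For a triangular section with side slope z = 3.1: A = zy² = 3.1×0.618² = 1.184 m²; P = 2y√(1+z²) = 2×0.618×3.257 = 4.026 m.
Hydraulic radius R = A/P = 1.184/4.026 = 0.2941 m.
From Manning's equation, S = [nQ / (1 A R^(2/3))]² = [0.022 × 1.86 / (1 × 1.184 × 0.2941^(2/3))]² = 0.00611.

S = 0.00611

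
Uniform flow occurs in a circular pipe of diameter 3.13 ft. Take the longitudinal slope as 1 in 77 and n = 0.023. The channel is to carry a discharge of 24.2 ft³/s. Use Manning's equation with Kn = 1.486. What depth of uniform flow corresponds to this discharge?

y_n = 1.57 ft

Manning's equation rearranged: A R^(2/3) = nQ / (1.486·√S) = 0.023 × 24.2 / (1.486 × √0.01299) = 3.287.
Trying y = 1.32 ft: A R^(2/3) = 2.424 — low.
Trying y = 1.93 ft: A R^(2/3) = 4.575 — high.
Trying y = 1.57 ft: A R^(2/3) = 3.285 — matches.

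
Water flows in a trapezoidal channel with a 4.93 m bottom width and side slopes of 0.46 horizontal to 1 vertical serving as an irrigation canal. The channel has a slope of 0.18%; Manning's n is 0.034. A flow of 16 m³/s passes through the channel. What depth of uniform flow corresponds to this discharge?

Manning's equation rearranged: A R^(2/3) = nQ / (1·√S) = 0.034 × 16 / (√0.0018) = 12.82.
Try y = 2.16 m: A R^(2/3) = 15.41 — too large.
Try y = 1.73 m: A R^(2/3) = 10.77 — too small.
Try y = 1.93 m: A R^(2/3) = 12.84 — ≈ 12.82.

y_n = 1.93 m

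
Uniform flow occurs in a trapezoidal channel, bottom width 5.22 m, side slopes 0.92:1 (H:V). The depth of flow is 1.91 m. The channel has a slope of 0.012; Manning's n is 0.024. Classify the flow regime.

supercritical

With bottom width b = 5.22 m and side slope z = 0.92: A = (b + zy)y = (5.22 + 0.92×1.91)×1.91 = 13.33 m²; P = b + 2y√(1+z²) = 5.22 + 2×1.91×1.359 = 10.41 m.
Hydraulic radius R = A/P = 13.33/10.41 = 1.28 m.
V = (1/n) R^(2/3) √S = (1/0.024) × 1.28^(2/3) × √0.012 = 5.381 m/s. Hydraulic depth D_h = A/T = 13.33/8.734 = 1.526 m.
Froude number Fr = V/√(g·D_h) = 5.381/√(9.81×1.526) = 1.39, which is greater than 1, so the flow is supercritical.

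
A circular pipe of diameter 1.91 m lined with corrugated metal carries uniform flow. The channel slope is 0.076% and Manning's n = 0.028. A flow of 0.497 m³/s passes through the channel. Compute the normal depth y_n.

Manning's equation rearranged: A R^(2/3) = nQ / (1·√S) = 0.028 × 0.497 / (√0.00076) = 0.5048.
Trying y = 0.786 m: A R^(2/3) = 0.6212 — over.
Trying y = 0.621 m: A R^(2/3) = 0.4002 — short.
Trying y = 0.702 m: A R^(2/3) = 0.5045 — close enough.

y_n = 0.702 m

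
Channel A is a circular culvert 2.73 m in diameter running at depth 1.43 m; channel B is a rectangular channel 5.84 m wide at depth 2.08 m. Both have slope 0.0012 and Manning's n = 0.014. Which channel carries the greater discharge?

Channel A: For a circular section of diameter D = 2.73 m at depth y = 1.43 m, the central angle is θ = 2 arccos(1 − 2y/D) = 3.237 rad. Then A = (D²/8)(θ − sin θ) = 3.104 m² and P = Dθ/2 = 4.418 m. Hydraulic radius R = A/P = 3.104/4.418 = 0.7026 m. Q_A = (1/0.014)·3.104·0.7026^(2/3)·√0.0012 = 6.07 m³/s.
Channel B: Flow area A = b·y = 5.84 × 2.08 = 12.15 m². Wetted perimeter P = b + 2y = 5.84 + 2×2.08 = 10 m. Hydraulic radius R = A/P = 12.15/10 = 1.215 m. Q_B = (1/0.014)·12.15·1.215^(2/3)·√0.0012 = 34.22 m³/s.
Q_A = 6.07 m³/s vs Q_B = 34.22 m³/s, so channel B carries more.

channel B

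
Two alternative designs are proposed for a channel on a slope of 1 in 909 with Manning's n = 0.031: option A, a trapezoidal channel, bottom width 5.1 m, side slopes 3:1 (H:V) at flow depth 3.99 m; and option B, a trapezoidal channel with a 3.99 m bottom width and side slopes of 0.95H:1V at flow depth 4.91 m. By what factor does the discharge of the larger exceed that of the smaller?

Channel A: With bottom width b = 5.1 m and side slope z = 3: A = (b + zy)y = (5.1 + 3×3.99)×3.99 = 68.11 m²; P = b + 2y√(1+z²) = 5.1 + 2×3.99×3.162 = 30.33 m. Hydraulic radius R = A/P = 68.11/30.33 = 2.245 m. Q_A = (1/0.031)·68.11·2.245^(2/3)·√0.0011 = 125 m³/s.
Channel B: With bottom width b = 3.99 m and side slope z = 0.95: A = (b + zy)y = (3.99 + 0.95×4.91)×4.91 = 42.49 m²; P = b + 2y√(1+z²) = 3.99 + 2×4.91×1.379 = 17.53 m. Hydraulic radius R = A/P = 42.49/17.53 = 2.423 m. Q_B = (1/0.031)·42.49·2.423^(2/3)·√0.0011 = 82.03 m³/s.
The larger discharge is 125 m³/s and the smaller is 82.03 m³/s; the ratio is 1.52.

1.52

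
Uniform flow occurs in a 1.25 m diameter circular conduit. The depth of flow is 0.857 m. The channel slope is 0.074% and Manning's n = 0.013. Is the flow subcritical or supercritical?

subcritical

For a circular section of diameter D = 1.25 m at depth y = 0.857 m, the central angle is θ = 2 arccos(1 − 2y/D) = 3.902 rad. Then A = (D²/8)(θ − sin θ) = 0.8968 m² and P = Dθ/2 = 2.439 m.
Hydraulic radius R = A/P = 0.8968/2.439 = 0.3677 m.
V = (1/n) R^(2/3) √S = (1/0.013) × 0.3677^(2/3) × √0.00074 = 1.074 m/s. Hydraulic depth D_h = A/T = 0.8968/1.161 = 0.7726 m.
Froude number Fr = V/√(g·D_h) = 1.074/√(9.81×0.7726) = 0.39, which is less than 1, so the flow is subcritical.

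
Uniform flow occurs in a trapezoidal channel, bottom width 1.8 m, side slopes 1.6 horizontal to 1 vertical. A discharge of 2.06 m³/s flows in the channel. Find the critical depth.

At critical depth, Q² T / (g A³) = 1, i.e. A³/T = Q²/g = 2.06²/9.81 = 0.4326.
Trying y = 0.508 m: A³/T = 0.6826 — too large.
Trying y = 0.386 m: A³/T = 0.2677 — too small.
Trying y = 0.445 m: A³/T = 0.4333 — ≈ 0.4326.

y_c = 0.445 m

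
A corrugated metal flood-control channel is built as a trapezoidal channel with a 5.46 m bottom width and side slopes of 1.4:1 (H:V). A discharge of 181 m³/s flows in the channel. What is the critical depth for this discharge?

At critical depth, Q² T / (g A³) = 1, i.e. A³/T = Q²/g = 181²/9.81 = 3340.
At y = 2.76 m: A³/T = 1292 — short.
At y = 4.05 m: A³/T = 5452 — over.
At y = 3.56 m: A³/T = 3332 — close enough.

y_c = 3.56 m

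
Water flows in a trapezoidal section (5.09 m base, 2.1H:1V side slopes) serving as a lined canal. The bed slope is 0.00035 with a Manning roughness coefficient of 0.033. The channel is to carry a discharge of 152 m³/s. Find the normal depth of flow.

y_n = 6.4 m

Manning's equation rearranged: A R^(2/3) = nQ / (1·√S) = 0.033 × 152 / (√0.00035) = 268.1.
Try y = 7.96 m: A R^(2/3) = 446.2 — over.
Try y = 4.66 m: A R^(2/3) = 130.7 — short.
Try y = 6.4 m: A R^(2/3) = 268.2 — close enough.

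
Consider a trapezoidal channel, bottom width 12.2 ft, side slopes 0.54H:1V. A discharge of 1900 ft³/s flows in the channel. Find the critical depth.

y_c = 8.03 ft

At critical depth, Q² T / (g A³) = 1, i.e. A³/T = Q²/g = 1900²/32.2 = 112100.
At y = 9.69 ft: A³/T = 212700 — high.
At y = 5.54 ft: A³/T = 32780 — low.
At y = 8.03 ft: A³/T = 112200 — ≈ 112100.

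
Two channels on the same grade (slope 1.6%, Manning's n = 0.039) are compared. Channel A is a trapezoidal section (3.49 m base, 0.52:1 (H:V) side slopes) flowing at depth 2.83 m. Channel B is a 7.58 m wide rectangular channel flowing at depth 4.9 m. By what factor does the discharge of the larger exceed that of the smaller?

3.47

Channel A: With bottom width b = 3.49 m and side slope z = 0.52: A = (b + zy)y = (3.49 + 0.52×2.83)×2.83 = 14.04 m²; P = b + 2y√(1+z²) = 3.49 + 2×2.83×1.127 = 9.87 m. Hydraulic radius R = A/P = 14.04/9.87 = 1.423 m. Q_A = (1/0.039)·14.04·1.423^(2/3)·√0.016 = 57.61 m³/s.
Channel B: Flow area A = b·y = 7.58 × 4.9 = 37.14 m². Wetted perimeter P = b + 2y = 7.58 + 2×4.9 = 17.38 m. Hydraulic radius R = A/P = 37.14/17.38 = 2.137 m. Q_B = (1/0.039)·37.14·2.137^(2/3)·√0.016 = 199.9 m³/s.
The larger discharge is 199.9 m³/s and the smaller is 57.61 m³/s; the ratio is 3.47.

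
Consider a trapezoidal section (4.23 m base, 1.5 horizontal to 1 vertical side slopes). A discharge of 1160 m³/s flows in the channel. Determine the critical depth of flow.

At critical depth, Q² T / (g A³) = 1, i.e. A³/T = Q²/g = 1160²/9.81 = 137200.
Trying y = 8.17 m: A³/T = 85010 — too small.
Trying y = 9.11 m: A³/T = 137300 — ≈ 137200.

y_c = 9.11 m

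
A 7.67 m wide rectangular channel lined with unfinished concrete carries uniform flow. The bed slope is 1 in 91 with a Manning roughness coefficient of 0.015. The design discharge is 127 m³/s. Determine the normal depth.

y_n = 1.98 m

Manning's equation rearranged: A R^(2/3) = nQ / (1·√S) = 0.015 × 127 / (√0.01099) = 18.17.
Try y = 2.33 m: A R^(2/3) = 22.89 — high.
Try y = 1.71 m: A R^(2/3) = 14.67 — low.
Try y = 1.98 m: A R^(2/3) = 18.14 — matches.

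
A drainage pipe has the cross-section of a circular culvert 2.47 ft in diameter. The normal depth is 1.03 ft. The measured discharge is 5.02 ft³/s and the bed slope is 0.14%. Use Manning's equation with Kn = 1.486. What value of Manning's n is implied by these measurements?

For a circular section of diameter D = 2.47 ft at depth y = 1.03 ft, the central angle is θ = 2 arccos(1 − 2y/D) = 2.808 rad. Then A = (D²/8)(θ − sin θ) = 1.892 ft² and P = Dθ/2 = 3.468 ft.
Hydraulic radius R = A/P = 1.892/3.468 = 0.5455 ft.
Rearranging Manning's equation: n = (1.486/Q) A R^(2/3) S^(1/2) = (1.486/5.02) × 1.892 × 0.5455^(2/3) × √0.0014 = 0.014.

n = 0.014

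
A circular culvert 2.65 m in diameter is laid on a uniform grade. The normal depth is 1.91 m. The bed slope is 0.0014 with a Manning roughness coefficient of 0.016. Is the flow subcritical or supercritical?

subcritical

For a circular section of diameter D = 2.65 m at depth y = 1.91 m, the central angle is θ = 2 arccos(1 − 2y/D) = 4.056 rad. Then A = (D²/8)(θ − sin θ) = 4.256 m² and P = Dθ/2 = 5.374 m.
Hydraulic radius R = A/P = 4.256/5.374 = 0.7919 m.
V = (1/n) R^(2/3) √S = (1/0.016) × 0.7919^(2/3) × √0.0014 = 2.002 m/s. Hydraulic depth D_h = A/T = 4.256/2.378 = 1.79 m.
Froude number Fr = V/√(g·D_h) = 2.002/√(9.81×1.79) = 0.478, which is less than 1, so the flow is subcritical.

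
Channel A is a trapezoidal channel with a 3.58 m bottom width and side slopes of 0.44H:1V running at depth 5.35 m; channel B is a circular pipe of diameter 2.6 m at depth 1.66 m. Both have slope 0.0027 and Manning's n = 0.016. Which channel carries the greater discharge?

Channel A: With bottom width b = 3.58 m and side slope z = 0.44: A = (b + zy)y = (3.58 + 0.44×5.35)×5.35 = 31.75 m²; P = b + 2y√(1+z²) = 3.58 + 2×5.35×1.093 = 15.27 m. Hydraulic radius R = A/P = 31.75/15.27 = 2.079 m. Q_A = (1/0.016)·31.75·2.079^(2/3)·√0.0027 = 167.9 m³/s.
Channel B: For a circular section of diameter D = 2.6 m at depth y = 1.66 m, the central angle is θ = 2 arccos(1 − 2y/D) = 3.703 rad. Then A = (D²/8)(θ − sin θ) = 3.579 m² and P = Dθ/2 = 4.814 m. Hydraulic radius R = A/P = 3.579/4.814 = 0.7434 m. Q_B = (1/0.016)·3.579·0.7434^(2/3)·√0.0027 = 9.537 m³/s.
Q_A = 167.9 m³/s vs Q_B = 9.537 m³/s, so channel A carries more.

channel A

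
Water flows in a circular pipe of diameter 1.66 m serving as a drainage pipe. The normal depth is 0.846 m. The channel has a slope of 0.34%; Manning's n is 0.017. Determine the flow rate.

Q = 2.13 m³/s

For a circular section of diameter D = 1.66 m at depth y = 0.846 m, the central angle is θ = 2 arccos(1 − 2y/D) = 3.18 rad. Then A = (D²/8)(θ − sin θ) = 1.109 m² and P = Dθ/2 = 2.64 m.
Hydraulic radius R = A/P = 1.109/2.64 = 0.42 m.
Manning's equation: Q = (1/n) A R^(2/3) S^(1/2) = (1/0.017) × 1.109 × 0.42^(2/3) × 0.0034^(1/2) = 2.13 m³/s.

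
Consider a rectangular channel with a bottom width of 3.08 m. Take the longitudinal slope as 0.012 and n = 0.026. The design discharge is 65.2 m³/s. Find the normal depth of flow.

Manning's equation rearranged: A R^(2/3) = nQ / (1·√S) = 0.026 × 65.2 / (√0.012) = 15.47.
Try y = 5.34 m: A R^(2/3) = 18.52 — over.
Try y = 3.44 m: A R^(2/3) = 11.04 — short.
Try y = 4.57 m: A R^(2/3) = 15.47 — close enough.

y_n = 4.57 m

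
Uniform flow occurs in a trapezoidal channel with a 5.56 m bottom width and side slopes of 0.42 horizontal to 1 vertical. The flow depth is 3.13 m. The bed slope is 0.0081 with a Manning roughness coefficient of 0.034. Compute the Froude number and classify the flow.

With bottom width b = 5.56 m and side slope z = 0.42: A = (b + zy)y = (5.56 + 0.42×3.13)×3.13 = 21.52 m²; P = b + 2y√(1+z²) = 5.56 + 2×3.13×1.085 = 12.35 m.
Hydraulic radius R = A/P = 21.52/12.35 = 1.742 m.
V = (1/n) R^(2/3) √S = (1/0.034) × 1.742^(2/3) × √0.0081 = 3.833 m/s. Hydraulic depth D_h = A/T = 21.52/8.189 = 2.628 m.
Froude number Fr = V/√(g·D_h) = 3.833/√(9.81×2.628) = 0.755, which is less than 1, so the flow is subcritical.

subcritical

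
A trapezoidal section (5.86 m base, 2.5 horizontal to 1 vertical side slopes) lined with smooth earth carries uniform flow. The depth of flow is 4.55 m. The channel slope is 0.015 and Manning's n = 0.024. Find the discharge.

Q = 753 m³/s

With bottom width b = 5.86 m and side slope z = 2.5: A = (b + zy)y = (5.86 + 2.5×4.55)×4.55 = 78.42 m²; P = b + 2y√(1+z²) = 5.86 + 2×4.55×2.693 = 30.36 m.
Hydraulic radius R = A/P = 78.42/30.36 = 2.583 m.
Manning's equation: Q = (1/n) A R^(2/3) S^(1/2) = (1/0.024) × 78.42 × 2.583^(2/3) × 0.015^(1/2) = 753 m³/s.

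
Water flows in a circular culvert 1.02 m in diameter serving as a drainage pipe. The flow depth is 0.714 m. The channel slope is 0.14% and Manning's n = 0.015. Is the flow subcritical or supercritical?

For a circular section of diameter D = 1.02 m at depth y = 0.714 m, the central angle is θ = 2 arccos(1 − 2y/D) = 3.965 rad. Then A = (D²/8)(θ − sin θ) = 0.611 m² and P = Dθ/2 = 2.022 m.
Hydraulic radius R = A/P = 0.611/2.022 = 0.3022 m.
V = (1/n) R^(2/3) √S = (1/0.015) × 0.3022^(2/3) × √0.0014 = 1.123 m/s. Hydraulic depth D_h = A/T = 0.611/0.9348 = 0.6535 m.
Froude number Fr = V/√(g·D_h) = 1.123/√(9.81×0.6535) = 0.444, which is less than 1, so the flow is subcritical.

subcritical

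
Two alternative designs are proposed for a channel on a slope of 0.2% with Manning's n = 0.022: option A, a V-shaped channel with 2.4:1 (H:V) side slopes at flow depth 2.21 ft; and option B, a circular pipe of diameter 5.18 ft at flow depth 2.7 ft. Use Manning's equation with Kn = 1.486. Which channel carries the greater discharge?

Channel A: For a triangular section with side slope z = 2.4: A = zy² = 2.4×2.21² = 11.72 ft²; P = 2y√(1+z²) = 2×2.21×2.6 = 11.49 ft. Hydraulic radius R = A/P = 11.72/11.49 = 1.02 ft. Q_A = (1.486/0.022)·11.72·1.02^(2/3)·√0.002 = 35.88 ft³/s.
Channel B: For a circular section of diameter D = 5.18 ft at depth y = 2.7 ft, the central angle is θ = 2 arccos(1 − 2y/D) = 3.227 rad. Then A = (D²/8)(θ − sin θ) = 11.11 ft² and P = Dθ/2 = 8.357 ft. Hydraulic radius R = A/P = 11.11/8.357 = 1.329 ft. Q_B = (1.486/0.022)·11.11·1.329^(2/3)·√0.002 = 40.56 ft³/s.
Q_A = 35.88 ft³/s vs Q_B = 40.56 ft³/s, so channel B carries more.

channel B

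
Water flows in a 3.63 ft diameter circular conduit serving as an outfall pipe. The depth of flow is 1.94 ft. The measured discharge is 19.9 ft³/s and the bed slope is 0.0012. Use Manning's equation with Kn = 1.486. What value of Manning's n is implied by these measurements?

n = 0.014

For a circular section of diameter D = 3.63 ft at depth y = 1.94 ft, the central angle is θ = 2 arccos(1 − 2y/D) = 3.279 rad. Then A = (D²/8)(θ − sin θ) = 5.628 ft² and P = Dθ/2 = 5.952 ft.
Hydraulic radius R = A/P = 5.628/5.952 = 0.9455 ft.
Rearranging Manning's equation: n = (1.486/Q) A R^(2/3) S^(1/2) = (1.486/19.9) × 5.628 × 0.9455^(2/3) × √0.0012 = 0.014.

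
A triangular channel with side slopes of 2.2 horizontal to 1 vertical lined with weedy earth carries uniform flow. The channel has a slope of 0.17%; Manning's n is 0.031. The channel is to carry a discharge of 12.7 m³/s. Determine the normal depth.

Manning's equation rearranged: A R^(2/3) = nQ / (1·√S) = 0.031 × 12.7 / (√0.0017) = 9.549.
Trying y = 2.51 m: A R^(2/3) = 15.15 — too large.
Trying y = 1.53 m: A R^(2/3) = 4.046 — too small.
Trying y = 2.11 m: A R^(2/3) = 9.535 — ≈ 9.549.

y_n = 2.11 m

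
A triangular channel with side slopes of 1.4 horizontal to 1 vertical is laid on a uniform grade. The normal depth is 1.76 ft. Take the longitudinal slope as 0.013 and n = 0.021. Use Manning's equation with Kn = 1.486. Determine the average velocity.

V = 6.46 ft/s

For a triangular section with side slope z = 1.4: A = zy² = 1.4×1.76² = 4.337 ft²; P = 2y√(1+z²) = 2×1.76×1.72 = 6.056 ft.
Hydraulic radius R = A/P = 4.337/6.056 = 0.7161 ft.
From Manning's equation, V = (1.486/n) R^(2/3) S^(1/2) = (1.486/0.021) × 0.7161^(2/3) × 0.013^(1/2) = 6.46 ft/s.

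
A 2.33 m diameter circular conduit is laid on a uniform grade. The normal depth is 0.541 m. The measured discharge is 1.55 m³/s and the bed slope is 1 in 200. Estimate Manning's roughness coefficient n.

For a circular section of diameter D = 2.33 m at depth y = 0.541 m, the central angle is θ = 2 arccos(1 − 2y/D) = 2.011 rad. Then A = (D²/8)(θ − sin θ) = 0.7509 m² and P = Dθ/2 = 2.343 m.
Hydraulic radius R = A/P = 0.7509/2.343 = 0.3205 m.
Rearranging Manning's equation: n = (1/Q) A R^(2/3) S^(1/2) = (1/1.55) × 0.7509 × 0.3205^(2/3) × √0.005 = 0.016.

n = 0.016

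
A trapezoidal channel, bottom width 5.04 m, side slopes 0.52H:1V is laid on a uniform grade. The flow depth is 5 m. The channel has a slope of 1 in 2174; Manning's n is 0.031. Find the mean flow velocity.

V = 1.22 m/s

With bottom width b = 5.04 m and side slope z = 0.52: A = (b + zy)y = (5.04 + 0.52×5)×5 = 38.2 m²; P = b + 2y√(1+z²) = 5.04 + 2×5×1.127 = 16.31 m.
Hydraulic radius R = A/P = 38.2/16.31 = 2.342 m.
From Manning's equation, V = (1/n) R^(2/3) S^(1/2) = (1/0.031) × 2.342^(2/3) × 0.00046^(1/2) = 1.22 m/s.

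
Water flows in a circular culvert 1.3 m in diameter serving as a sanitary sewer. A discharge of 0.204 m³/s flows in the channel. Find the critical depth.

y_c = 0.233 m

At critical depth, Q² T / (g A³) = 1, i.e. A³/T = Q²/g = 0.204²/9.81 = 0.004242.
At y = 0.288 m: A³/T = 0.009684 — too large.
At y = 0.233 m: A³/T = 0.004222 — ≈ 0.004242.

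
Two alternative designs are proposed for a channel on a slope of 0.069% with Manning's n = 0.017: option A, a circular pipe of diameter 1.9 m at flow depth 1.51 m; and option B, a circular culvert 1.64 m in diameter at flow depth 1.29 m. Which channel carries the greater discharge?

Channel A: For a circular section of diameter D = 1.9 m at depth y = 1.51 m, the central angle is θ = 2 arccos(1 − 2y/D) = 4.402 rad. Then A = (D²/8)(θ − sin θ) = 2.416 m² and P = Dθ/2 = 4.182 m. Hydraulic radius R = A/P = 2.416/4.182 = 0.5778 m. Q_A = (1/0.017)·2.416·0.5778^(2/3)·√0.00069 = 2.59 m³/s.
Channel B: For a circular section of diameter D = 1.64 m at depth y = 1.29 m, the central angle is θ = 2 arccos(1 − 2y/D) = 4.362 rad. Then A = (D²/8)(θ − sin θ) = 1.782 m² and P = Dθ/2 = 3.577 m. Hydraulic radius R = A/P = 1.782/3.577 = 0.4983 m. Q_B = (1/0.017)·1.782·0.4983^(2/3)·√0.00069 = 1.731 m³/s.
Q_A = 2.59 m³/s vs Q_B = 1.731 m³/s, so channel A carries more.

channel A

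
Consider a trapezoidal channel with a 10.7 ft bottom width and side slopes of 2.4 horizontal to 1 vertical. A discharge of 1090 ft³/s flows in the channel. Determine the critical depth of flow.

At critical depth, Q² T / (g A³) = 1, i.e. A³/T = Q²/g = 1090²/32.2 = 36900.
Trying y = 5.66 ft: A³/T = 68570 — too large.
Trying y = 3.91 ft: A³/T = 16430 — too small.
Trying y = 4.83 ft: A³/T = 36840 — matches.

y_c = 4.83 ft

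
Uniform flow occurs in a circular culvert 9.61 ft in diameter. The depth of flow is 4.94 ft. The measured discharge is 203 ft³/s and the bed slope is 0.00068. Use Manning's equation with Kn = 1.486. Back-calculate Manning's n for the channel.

n = 0.013

For a circular section of diameter D = 9.61 ft at depth y = 4.94 ft, the central angle is θ = 2 arccos(1 − 2y/D) = 3.198 rad. Then A = (D²/8)(θ − sin θ) = 37.56 ft² and P = Dθ/2 = 15.37 ft.
Hydraulic radius R = A/P = 37.56/15.37 = 2.445 ft.
Rearranging Manning's equation: n = (1.486/Q) A R^(2/3) S^(1/2) = (1.486/203) × 37.56 × 2.445^(2/3) × √0.00068 = 0.013.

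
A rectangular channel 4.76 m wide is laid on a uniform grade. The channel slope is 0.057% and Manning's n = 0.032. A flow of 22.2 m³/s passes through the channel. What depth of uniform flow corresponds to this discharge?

y_n = 4.62 m

Manning's equation rearranged: A R^(2/3) = nQ / (1·√S) = 0.032 × 22.2 / (√0.00057) = 29.76.
Trying y = 5.68 m: A R^(2/3) = 38.17 — high.
Trying y = 4.62 m: A R^(2/3) = 29.72 — ≈ 29.76.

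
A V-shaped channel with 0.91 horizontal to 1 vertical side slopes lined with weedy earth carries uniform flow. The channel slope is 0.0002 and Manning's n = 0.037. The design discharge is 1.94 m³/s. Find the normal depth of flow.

Manning's equation rearranged: A R^(2/3) = nQ / (1·√S) = 0.037 × 1.94 / (√0.0002) = 5.076.
Trying y = 2.11 m: A R^(2/3) = 3.225 — short.
Trying y = 2.5 m: A R^(2/3) = 5.069 — matches.

y_n = 2.5 m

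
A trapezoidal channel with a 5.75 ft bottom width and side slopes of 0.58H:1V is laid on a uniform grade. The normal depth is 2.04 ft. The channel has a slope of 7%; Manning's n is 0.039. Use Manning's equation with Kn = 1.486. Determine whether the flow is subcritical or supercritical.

supercritical

With bottom width b = 5.75 ft and side slope z = 0.58: A = (b + zy)y = (5.75 + 0.58×2.04)×2.04 = 14.14 ft²; P = b + 2y√(1+z²) = 5.75 + 2×2.04×1.156 = 10.47 ft.
Hydraulic radius R = A/P = 14.14/10.47 = 1.351 ft.
V = (1.486/n) R^(2/3) √S = (1.486/0.039) × 1.351^(2/3) × √0.07 = 12.32 ft/s. Hydraulic depth D_h = A/T = 14.14/8.116 = 1.743 ft.
Froude number Fr = V/√(g·D_h) = 12.32/√(32.2×1.743) = 1.64, which is greater than 1, so the flow is supercritical.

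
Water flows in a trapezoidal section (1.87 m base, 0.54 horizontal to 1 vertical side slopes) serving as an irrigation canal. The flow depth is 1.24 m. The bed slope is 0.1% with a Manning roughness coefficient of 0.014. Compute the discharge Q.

With bottom width b = 1.87 m and side slope z = 0.54: A = (b + zy)y = (1.87 + 0.54×1.24)×1.24 = 3.149 m²; P = b + 2y√(1+z²) = 1.87 + 2×1.24×1.136 = 4.688 m.
Hydraulic radius R = A/P = 3.149/4.688 = 0.6717 m.
Manning's equation: Q = (1/n) A R^(2/3) S^(1/2) = (1/0.014) × 3.149 × 0.6717^(2/3) × 0.001^(1/2) = 5.46 m³/s.

Q = 5.46 m³/s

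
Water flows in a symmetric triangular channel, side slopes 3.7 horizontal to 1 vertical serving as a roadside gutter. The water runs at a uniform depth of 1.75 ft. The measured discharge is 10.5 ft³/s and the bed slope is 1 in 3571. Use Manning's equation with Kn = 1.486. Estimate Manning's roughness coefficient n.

For a triangular section with side slope z = 3.7: A = zy² = 3.7×1.75² = 11.33 ft²; P = 2y√(1+z²) = 2×1.75×3.833 = 13.41 ft.
Hydraulic radius R = A/P = 11.33/13.41 = 0.8447 ft.
Rearranging Manning's equation: n = (1.486/Q) A R^(2/3) S^(1/2) = (1.486/10.5) × 11.33 × 0.8447^(2/3) × √0.00028 = 0.024.

n = 0.024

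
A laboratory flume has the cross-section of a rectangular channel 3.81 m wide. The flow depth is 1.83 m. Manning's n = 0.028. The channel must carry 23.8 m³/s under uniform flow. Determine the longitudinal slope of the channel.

S = 0.01

Flow area A = b·y = 3.81 × 1.83 = 6.972 m². Wetted perimeter P = b + 2y = 3.81 + 2×1.83 = 7.47 m.
Hydraulic radius R = A/P = 6.972/7.47 = 0.9334 m.
From Manning's equation, S = [nQ / (1 A R^(2/3))]² = [0.028 × 23.8 / (1 × 6.972 × 0.9334^(2/3))]² = 0.01.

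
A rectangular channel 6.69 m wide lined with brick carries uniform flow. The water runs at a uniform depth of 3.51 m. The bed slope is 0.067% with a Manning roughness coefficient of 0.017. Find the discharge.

Flow area A = b·y = 6.69 × 3.51 = 23.48 m². Wetted perimeter P = b + 2y = 6.69 + 2×3.51 = 13.71 m.
Hydraulic radius R = A/P = 23.48/13.71 = 1.713 m.
Manning's equation: Q = (1/n) A R^(2/3) S^(1/2) = (1/0.017) × 23.48 × 1.713^(2/3) × 0.00067^(1/2) = 51.2 m³/s.

Q = 51.2 m³/s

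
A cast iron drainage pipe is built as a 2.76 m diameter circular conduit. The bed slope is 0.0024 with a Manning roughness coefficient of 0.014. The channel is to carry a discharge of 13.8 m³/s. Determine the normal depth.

Manning's equation rearranged: A R^(2/3) = nQ / (1·√S) = 0.014 × 13.8 / (√0.0024) = 3.944.
At y = 1.56 m: A R^(2/3) = 2.859 — low.
At y = 2.48 m: A R^(2/3) = 4.976 — high.
At y = 1.94 m: A R^(2/3) = 3.932 — ≈ 3.944.

y_n = 1.94 m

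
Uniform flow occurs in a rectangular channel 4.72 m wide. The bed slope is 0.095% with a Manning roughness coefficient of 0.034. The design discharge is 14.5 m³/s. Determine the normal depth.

y_n = 2.86 m

Manning's equation rearranged: A R^(2/3) = nQ / (1·√S) = 0.034 × 14.5 / (√0.00095) = 16.
At y = 3.45 m: A R^(2/3) = 20.39 — high.
At y = 2.53 m: A R^(2/3) = 13.64 — low.
At y = 2.86 m: A R^(2/3) = 16.02 — ≈ 16.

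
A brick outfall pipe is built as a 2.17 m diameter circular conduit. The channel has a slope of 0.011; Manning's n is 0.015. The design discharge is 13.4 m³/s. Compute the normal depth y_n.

y_n = 1.44 m

Manning's equation rearranged: A R^(2/3) = nQ / (1·√S) = 0.015 × 13.4 / (√0.011) = 1.916.
Try y = 1.65 m: A R^(2/3) = 2.279 — over.
Try y = 1.05 m: A R^(2/3) = 1.163 — short.
Try y = 1.44 m: A R^(2/3) = 1.916 — ≈ 1.916.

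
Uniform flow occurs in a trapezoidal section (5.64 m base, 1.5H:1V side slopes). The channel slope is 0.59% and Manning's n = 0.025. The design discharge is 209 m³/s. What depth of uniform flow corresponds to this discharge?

y_n = 3.66 m

Manning's equation rearranged: A R^(2/3) = nQ / (1·√S) = 0.025 × 209 / (√0.0059) = 68.02.
At y = 4.59 m: A R^(2/3) = 108.4 — too large.
At y = 2.97 m: A R^(2/3) = 44.92 — too small.
At y = 3.66 m: A R^(2/3) = 68.12 — ≈ 68.02.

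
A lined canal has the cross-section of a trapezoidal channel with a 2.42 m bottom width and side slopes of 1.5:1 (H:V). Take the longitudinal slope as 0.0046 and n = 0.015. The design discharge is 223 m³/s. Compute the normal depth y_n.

y_n = 3.86 m

Manning's equation rearranged: A R^(2/3) = nQ / (1·√S) = 0.015 × 223 / (√0.0046) = 49.32.
At y = 3.17 m: A R^(2/3) = 31.66 — too small.
At y = 3.86 m: A R^(2/3) = 49.29 — ≈ 49.32.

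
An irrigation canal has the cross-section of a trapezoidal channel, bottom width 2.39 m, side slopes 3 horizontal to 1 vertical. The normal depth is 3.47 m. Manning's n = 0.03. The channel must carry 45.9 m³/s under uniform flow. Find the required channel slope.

S = 0.000431

With bottom width b = 2.39 m and side slope z = 3: A = (b + zy)y = (2.39 + 3×3.47)×3.47 = 44.42 m²; P = b + 2y√(1+z²) = 2.39 + 2×3.47×3.162 = 24.34 m.
Hydraulic radius R = A/P = 44.42/24.34 = 1.825 m.
From Manning's equation, S = [nQ / (1 A R^(2/3))]² = [0.03 × 45.9 / (1 × 44.42 × 1.825^(2/3))]² = 0.000431.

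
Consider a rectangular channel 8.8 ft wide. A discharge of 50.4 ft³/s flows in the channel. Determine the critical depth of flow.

y_c = 1.01 ft

For a rectangular channel, critical depth y_c = (q²/g)^(1/3) where q = Q/b = 50.4/8.8 = 5.727 ft²/s.
So y_c = (5.727²/32.2)^(1/3) = 1.01 ft.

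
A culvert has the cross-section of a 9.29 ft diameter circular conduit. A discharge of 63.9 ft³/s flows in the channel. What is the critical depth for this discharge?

At critical depth, Q² T / (g A³) = 1, i.e. A³/T = Q²/g = 63.9²/32.2 = 126.8.
At y = 1.57 ft: A³/T = 62.45 — low.
At y = 2.4 ft: A³/T = 328.7 — high.
At y = 1.88 ft: A³/T = 126.7 — matches.

y_c = 1.88 ft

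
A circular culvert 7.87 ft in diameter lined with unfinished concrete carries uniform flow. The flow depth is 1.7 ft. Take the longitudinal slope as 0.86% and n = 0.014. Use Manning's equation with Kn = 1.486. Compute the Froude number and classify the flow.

supercritical

For a circular section of diameter D = 7.87 ft at depth y = 1.7 ft, the central angle is θ = 2 arccos(1 − 2y/D) = 1.933 rad. Then A = (D²/8)(θ − sin θ) = 7.731 ft² and P = Dθ/2 = 7.608 ft.
Hydraulic radius R = A/P = 7.731/7.608 = 1.016 ft.
V = (1.486/n) R^(2/3) √S = (1.486/0.014) × 1.016^(2/3) × √0.0086 = 9.949 ft/s. Hydraulic depth D_h = A/T = 7.731/6.477 = 1.194 ft.
Froude number Fr = V/√(g·D_h) = 9.949/√(32.2×1.194) = 1.6, which is greater than 1, so the flow is supercritical.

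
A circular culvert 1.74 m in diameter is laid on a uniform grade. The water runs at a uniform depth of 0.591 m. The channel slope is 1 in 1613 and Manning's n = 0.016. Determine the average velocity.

For a circular section of diameter D = 1.74 m at depth y = 0.591 m, the central angle is θ = 2 arccos(1 − 2y/D) = 2.489 rad. Then A = (D²/8)(θ − sin θ) = 0.7119 m² and P = Dθ/2 = 2.165 m.
Hydraulic radius R = A/P = 0.7119/2.165 = 0.3288 m.
From Manning's equation, V = (1/n) R^(2/3) S^(1/2) = (1/0.016) × 0.3288^(2/3) × 0.00062^(1/2) = 0.741 m/s.

V = 0.741 m/s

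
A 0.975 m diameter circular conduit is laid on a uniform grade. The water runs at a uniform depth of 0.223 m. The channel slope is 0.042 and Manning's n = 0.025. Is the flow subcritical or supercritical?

supercritical

For a circular section of diameter D = 0.975 m at depth y = 0.223 m, the central angle is θ = 2 arccos(1 − 2y/D) = 1.995 rad. Then A = (D²/8)(θ − sin θ) = 0.1287 m² and P = Dθ/2 = 0.9724 m.
Hydraulic radius R = A/P = 0.1287/0.9724 = 0.1324 m.
V = (1/n) R^(2/3) √S = (1/0.025) × 0.1324^(2/3) × √0.042 = 2.129 m/s. Hydraulic depth D_h = A/T = 0.1287/0.819 = 0.1571 m.
Froude number Fr = V/√(g·D_h) = 2.129/√(9.81×0.1571) = 1.71, which is greater than 1, so the flow is supercritical.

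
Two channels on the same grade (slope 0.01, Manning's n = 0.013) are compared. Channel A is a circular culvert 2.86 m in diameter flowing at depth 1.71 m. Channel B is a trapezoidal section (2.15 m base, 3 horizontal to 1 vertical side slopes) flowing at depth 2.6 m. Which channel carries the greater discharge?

Channel A: For a circular section of diameter D = 2.86 m at depth y = 1.71 m, the central angle is θ = 2 arccos(1 − 2y/D) = 3.536 rad. Then A = (D²/8)(θ − sin θ) = 4.008 m² and P = Dθ/2 = 5.056 m. Hydraulic radius R = A/P = 4.008/5.056 = 0.7927 m. Q_A = (1/0.013)·4.008·0.7927^(2/3)·√0.01 = 26.4 m³/s.
Channel B: With bottom width b = 2.15 m and side slope z = 3: A = (b + zy)y = (2.15 + 3×2.6)×2.6 = 25.87 m²; P = b + 2y√(1+z²) = 2.15 + 2×2.6×3.162 = 18.59 m. Hydraulic radius R = A/P = 25.87/18.59 = 1.391 m. Q_B = (1/0.013)·25.87·1.391^(2/3)·√0.01 = 248 m³/s.
Q_A = 26.4 m³/s vs Q_B = 248 m³/s, so channel B carries more.

channel B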